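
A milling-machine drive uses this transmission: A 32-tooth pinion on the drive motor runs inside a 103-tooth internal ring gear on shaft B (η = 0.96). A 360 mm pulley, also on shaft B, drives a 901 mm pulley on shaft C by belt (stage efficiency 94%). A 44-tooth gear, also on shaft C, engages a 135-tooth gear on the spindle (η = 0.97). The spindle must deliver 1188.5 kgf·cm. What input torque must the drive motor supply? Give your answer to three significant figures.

Overall ratio R = 3.2188 × 2.5028 × 3.0682 = 24.717; overall efficiency η = 0.96 × 0.94 × 0.97 = 0.8753.
Input torque = output torque / (R × η) = 1188.5 / (24.717 × 0.8753) = 54.934 kgf·cm.

54.9 kgf·cm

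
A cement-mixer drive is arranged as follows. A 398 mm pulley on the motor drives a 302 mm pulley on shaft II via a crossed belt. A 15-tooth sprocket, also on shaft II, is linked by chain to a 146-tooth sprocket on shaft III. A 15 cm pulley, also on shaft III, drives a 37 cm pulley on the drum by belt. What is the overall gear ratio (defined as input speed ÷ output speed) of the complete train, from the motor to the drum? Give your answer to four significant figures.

Each stage contributes driven/driver: belt 302/398 = 0.75879, chain 146/15 = 9.7333, belt 37/15 = 2.4667.
Overall: 0.75879 × 9.7333 × 2.4667 = 18.218.

18.22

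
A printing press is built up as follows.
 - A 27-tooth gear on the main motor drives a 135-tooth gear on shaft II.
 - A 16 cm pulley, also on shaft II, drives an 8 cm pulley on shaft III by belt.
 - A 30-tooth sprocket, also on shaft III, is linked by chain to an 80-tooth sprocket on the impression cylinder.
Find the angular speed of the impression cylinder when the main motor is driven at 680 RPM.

102 RPM

Gear mesh: ratio = 135/27 = 5, so shaft II turns at 680 / 5 = 136 RPM.
Belt: ratio = 8/16 = 0.5, so shaft III turns at 136 / 0.5 = 272 RPM.
Chain: ratio = 80/30 = 2.6667, so the impression cylinder turns at 272 / 2.6667 = 102 RPM.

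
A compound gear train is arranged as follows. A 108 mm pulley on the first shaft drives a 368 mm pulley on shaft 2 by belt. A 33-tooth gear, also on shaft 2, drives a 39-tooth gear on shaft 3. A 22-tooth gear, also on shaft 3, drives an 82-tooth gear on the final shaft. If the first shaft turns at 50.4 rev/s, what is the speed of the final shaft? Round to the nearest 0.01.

Belt: ratio = 368/108 = 3.4074, so shaft 2 turns at 50.4 / 3.4074 = 14.791 rev/s.
Gear mesh: ratio = 39/33 = 1.1818, so shaft 3 turns at 14.791 / 1.1818 = 12.516 rev/s.
Gear mesh: ratio = 82/22 = 3.7273, so the final shaft turns at 12.516 / 3.7273 = 3.3579 rev/s.

3.36 rev/s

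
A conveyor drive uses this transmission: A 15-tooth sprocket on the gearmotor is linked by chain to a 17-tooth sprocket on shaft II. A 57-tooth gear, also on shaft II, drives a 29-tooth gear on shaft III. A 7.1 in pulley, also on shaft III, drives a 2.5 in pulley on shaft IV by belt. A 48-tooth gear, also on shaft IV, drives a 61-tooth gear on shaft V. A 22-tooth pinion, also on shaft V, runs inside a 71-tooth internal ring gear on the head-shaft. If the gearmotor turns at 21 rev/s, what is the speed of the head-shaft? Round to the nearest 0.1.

Chain: ratio = 17/15 = 1.1333, so shaft II turns at 21 / 1.1333 = 18.529 rev/s.
Gear mesh: ratio = 29/57 = 0.50877, so shaft III turns at 18.529 / 0.50877 = 36.42 rev/s.
Belt: ratio = 2.5/7.1 = 0.35211, so shaft IV turns at 36.42 / 0.35211 = 103.43 rev/s.
Gear mesh: ratio = 61/48 = 1.2708, so shaft V turns at 103.43 / 1.2708 = 81.389 rev/s.
Internal gear: ratio = 71/22 = 3.2273, so the head-shaft turns at 81.389 / 3.2273 = 25.219 rev/s.

25.2 rev/s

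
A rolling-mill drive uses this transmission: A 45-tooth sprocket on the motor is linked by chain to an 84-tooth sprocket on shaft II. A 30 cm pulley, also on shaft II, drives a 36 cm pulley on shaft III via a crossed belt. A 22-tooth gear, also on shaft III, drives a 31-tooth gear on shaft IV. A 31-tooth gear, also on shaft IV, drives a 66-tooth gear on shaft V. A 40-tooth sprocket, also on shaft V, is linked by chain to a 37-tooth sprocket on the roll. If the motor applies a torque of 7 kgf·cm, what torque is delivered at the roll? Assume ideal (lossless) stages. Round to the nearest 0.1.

Chain: ratio = 84/45 = 1.8667; torque at shaft II = 7 × 1.8667 = 13.067 kgf·cm.
Belt: ratio = 36/30 = 1.2; torque at shaft III = 13.067 × 1.2 = 15.68 kgf·cm.
Gear mesh: ratio = 31/22 = 1.4091; torque at shaft IV = 15.68 × 1.4091 = 22.095 kgf·cm.
Gear mesh: ratio = 66/31 = 2.129; torque at shaft V = 22.095 × 2.129 = 47.04 kgf·cm.
Chain: ratio = 37/40 = 0.925; torque at the roll = 47.04 × 0.925 = 43.512 kgf·cm.

43.5 kgf·cm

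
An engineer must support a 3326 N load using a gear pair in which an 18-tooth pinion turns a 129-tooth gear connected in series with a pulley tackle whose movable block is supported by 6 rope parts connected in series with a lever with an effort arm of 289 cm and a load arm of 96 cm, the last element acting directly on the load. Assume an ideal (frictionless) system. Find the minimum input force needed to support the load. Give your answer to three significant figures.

Gear pair MA = 129/18 = 7.1667.
Block-and-tackle MA = number of supporting rope parts = 6.
Lever MA = effort arm / load arm = 289/96 = 3.0104.
Combined ideal MA = 7.1667 × 6 × 3.0104 = 129.45.
Effort = load / MA = 3326 / 129.45 = 25.694 N.

25.7 N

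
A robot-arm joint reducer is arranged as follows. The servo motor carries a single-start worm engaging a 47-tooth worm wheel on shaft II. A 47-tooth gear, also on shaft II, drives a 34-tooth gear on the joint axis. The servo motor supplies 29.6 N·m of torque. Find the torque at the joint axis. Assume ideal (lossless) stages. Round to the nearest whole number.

worm 47/1 = 47 → τ = 29.6·47 = 1391.2 N·m
gear mesh 34/47 = 0.7234 → τ = 1391.2·0.7234 = 1006.4 N·m

1006 N·m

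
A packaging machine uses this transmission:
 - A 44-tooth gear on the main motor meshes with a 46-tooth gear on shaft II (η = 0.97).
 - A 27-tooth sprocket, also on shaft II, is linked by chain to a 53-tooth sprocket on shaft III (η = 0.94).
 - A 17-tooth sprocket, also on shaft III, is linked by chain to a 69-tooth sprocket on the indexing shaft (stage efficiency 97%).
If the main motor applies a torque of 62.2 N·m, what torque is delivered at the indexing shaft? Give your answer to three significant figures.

Gear mesh: ratio = 46/44 = 1.0455; torque at shaft II = 62.2 × 1.0455 × 0.97 = 63.076 N·m.
Chain: ratio = 53/27 = 1.963; torque at shaft III = 63.076 × 1.963 × 0.94 = 116.39 N·m.
Chain: ratio = 69/17 = 4.0588; torque at the indexing shaft = 116.39 × 4.0588 × 0.97 = 458.23 N·m.

458 N·m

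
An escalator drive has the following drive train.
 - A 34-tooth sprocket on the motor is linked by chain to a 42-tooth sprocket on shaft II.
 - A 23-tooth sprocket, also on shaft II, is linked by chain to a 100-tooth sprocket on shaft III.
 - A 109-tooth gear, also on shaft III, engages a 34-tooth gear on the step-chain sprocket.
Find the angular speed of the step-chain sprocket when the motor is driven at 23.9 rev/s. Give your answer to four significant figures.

the motor → shaft II (chain, 42/34): 23.9 ÷ 1.2353 = 19.348 rev/s
shaft II → shaft III (chain, 100/23): 19.348 ÷ 4.3478 = 4.45 rev/s
shaft III → the step-chain sprocket (gear mesh, 34/109): 4.45 ÷ 0.31193 = 14.266 rev/s

14.27 rev/s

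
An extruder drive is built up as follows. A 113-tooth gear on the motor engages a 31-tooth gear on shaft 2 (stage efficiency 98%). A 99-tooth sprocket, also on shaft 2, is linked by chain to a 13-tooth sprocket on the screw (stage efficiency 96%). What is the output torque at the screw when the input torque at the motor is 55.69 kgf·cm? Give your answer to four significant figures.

1.887 kgf·cm

gear mesh 31/113 = 0.27434 → τ = 55.69·0.27434·0.98 = 14.972 kgf·cm
chain 13/99 = 0.13131 → τ = 14.972·0.13131·0.96 = 1.8874 kgf·cm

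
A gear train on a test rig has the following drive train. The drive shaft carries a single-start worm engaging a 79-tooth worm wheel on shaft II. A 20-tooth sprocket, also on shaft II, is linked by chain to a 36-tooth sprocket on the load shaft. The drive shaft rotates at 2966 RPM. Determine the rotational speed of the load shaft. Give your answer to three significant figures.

the drive shaft → shaft II (worm, 79/1): 2966 ÷ 79 = 37.544 RPM
shaft II → the load shaft (chain, 36/20): 37.544 ÷ 1.8 = 20.858 RPM

20.9 RPM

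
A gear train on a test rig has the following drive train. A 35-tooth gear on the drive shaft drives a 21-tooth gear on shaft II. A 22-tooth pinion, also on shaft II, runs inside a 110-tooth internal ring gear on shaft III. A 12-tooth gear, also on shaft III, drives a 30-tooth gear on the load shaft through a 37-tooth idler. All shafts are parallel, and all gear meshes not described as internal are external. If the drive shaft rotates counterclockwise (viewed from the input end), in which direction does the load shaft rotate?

the drive shaft → shaft II: external mesh, 1 reversal → CW.
shaft II → shaft III: internal mesh, same direction → CW.
shaft III → the load shaft: driver → idler → driven is 2 external meshes, 2 reversals → CW.
3 reversals in total — an odd number — so the load shaft turns opposite to the drive shaft.

clockwise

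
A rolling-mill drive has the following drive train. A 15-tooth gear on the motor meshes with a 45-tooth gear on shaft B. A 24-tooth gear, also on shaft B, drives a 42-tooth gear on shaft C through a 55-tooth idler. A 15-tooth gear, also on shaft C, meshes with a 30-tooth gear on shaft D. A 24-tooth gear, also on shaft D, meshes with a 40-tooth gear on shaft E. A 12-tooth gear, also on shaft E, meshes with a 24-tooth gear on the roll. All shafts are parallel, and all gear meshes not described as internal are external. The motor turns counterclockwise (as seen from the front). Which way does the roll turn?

the motor → shaft B: external mesh, 1 reversal → CW.
shaft B → shaft C: driver → idler → driven is 2 external meshes, 2 reversals → CW.
shaft C → shaft D: external mesh, 1 reversal → CCW.
shaft D → shaft E: external mesh, 1 reversal → CW.
shaft E → the roll: external mesh, 1 reversal → CCW.
6 reversals in total — an even number — so the roll turns the same way as the motor.

counterclockwise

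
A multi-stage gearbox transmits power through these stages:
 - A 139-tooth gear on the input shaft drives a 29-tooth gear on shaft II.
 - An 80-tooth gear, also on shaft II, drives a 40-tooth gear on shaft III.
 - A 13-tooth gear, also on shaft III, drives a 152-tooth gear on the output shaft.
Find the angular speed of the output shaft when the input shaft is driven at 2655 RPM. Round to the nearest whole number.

gear mesh 29/139 = 0.20863 → 2655/0.20863 = 12726 RPM
gear mesh 40/80 = 0.5 → 12726/0.5 = 25451 RPM
gear mesh 152/13 = 11.692 → 25451/11.692 = 2176.8 RPM

2177 RPM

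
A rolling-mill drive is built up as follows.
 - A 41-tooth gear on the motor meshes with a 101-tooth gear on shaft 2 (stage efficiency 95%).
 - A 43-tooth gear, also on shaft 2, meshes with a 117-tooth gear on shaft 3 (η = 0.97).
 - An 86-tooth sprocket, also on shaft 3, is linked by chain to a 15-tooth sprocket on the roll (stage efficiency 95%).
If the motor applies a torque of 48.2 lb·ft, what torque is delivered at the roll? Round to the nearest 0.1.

49.3 lb·ft

After the gear mesh (101/41): 48.2 × 2.4634 × 0.95 = 112.8 lb·ft
After the gear mesh (117/43): 112.8 × 2.7209 × 0.97 = 297.71 lb·ft
After the chain (15/86): 297.71 × 0.17442 × 0.95 = 49.33 lb·ft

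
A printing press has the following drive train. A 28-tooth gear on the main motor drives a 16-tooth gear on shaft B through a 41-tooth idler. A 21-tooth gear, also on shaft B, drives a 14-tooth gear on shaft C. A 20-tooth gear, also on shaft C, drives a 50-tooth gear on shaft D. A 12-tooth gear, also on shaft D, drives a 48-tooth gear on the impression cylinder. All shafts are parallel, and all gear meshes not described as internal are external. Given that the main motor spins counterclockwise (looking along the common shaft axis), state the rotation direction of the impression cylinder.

the main motor → shaft B: driver → idler → driven is 2 external meshes, 2 reversals → CCW.
shaft B → shaft C: external mesh, 1 reversal → CW.
shaft C → shaft D: external mesh, 1 reversal → CCW.
shaft D → the impression cylinder: external mesh, 1 reversal → CW.
5 reversals in total — an odd number — so the impression cylinder turns opposite to the main motor.

clockwise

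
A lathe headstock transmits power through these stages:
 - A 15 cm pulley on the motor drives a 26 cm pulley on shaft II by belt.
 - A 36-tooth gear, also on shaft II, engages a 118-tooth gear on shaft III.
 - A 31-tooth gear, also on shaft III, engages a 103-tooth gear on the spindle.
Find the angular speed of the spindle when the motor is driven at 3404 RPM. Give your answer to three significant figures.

Belt: ratio = 26/15 = 1.7333, so shaft II turns at 3404 / 1.7333 = 1963.8 RPM.
Gear mesh: ratio = 118/36 = 3.2778, so shaft III turns at 1963.8 / 3.2778 = 599.14 RPM.
Gear mesh: ratio = 103/31 = 3.3226, so the spindle turns at 599.14 / 3.3226 = 180.32 RPM.

180 RPM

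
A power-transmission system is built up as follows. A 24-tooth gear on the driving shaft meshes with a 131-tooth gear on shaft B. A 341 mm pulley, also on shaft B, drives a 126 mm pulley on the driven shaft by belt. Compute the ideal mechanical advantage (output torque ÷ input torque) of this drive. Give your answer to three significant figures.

2.02

Each stage contributes driven/driver: gear mesh 131/24 = 5.4583, belt 126/341 = 0.3695.
Overall: 5.4583 × 0.3695 = 2.0169.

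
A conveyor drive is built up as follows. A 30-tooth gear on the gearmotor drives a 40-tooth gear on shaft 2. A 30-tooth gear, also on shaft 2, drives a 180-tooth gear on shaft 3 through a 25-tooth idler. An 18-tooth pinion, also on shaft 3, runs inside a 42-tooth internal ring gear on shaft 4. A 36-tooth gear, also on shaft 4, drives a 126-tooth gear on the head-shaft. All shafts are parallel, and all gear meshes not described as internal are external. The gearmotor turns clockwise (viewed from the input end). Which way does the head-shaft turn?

the gearmotor → shaft 2: external mesh, 1 reversal → CCW.
shaft 2 → shaft 3: driver → idler → driven is 2 external meshes, 2 reversals → CCW.
shaft 3 → shaft 4: internal mesh, same direction → CCW.
shaft 4 → the head-shaft: external mesh, 1 reversal → CW.
4 reversals in total — an even number — so the head-shaft turns the same way as the gearmotor.

clockwise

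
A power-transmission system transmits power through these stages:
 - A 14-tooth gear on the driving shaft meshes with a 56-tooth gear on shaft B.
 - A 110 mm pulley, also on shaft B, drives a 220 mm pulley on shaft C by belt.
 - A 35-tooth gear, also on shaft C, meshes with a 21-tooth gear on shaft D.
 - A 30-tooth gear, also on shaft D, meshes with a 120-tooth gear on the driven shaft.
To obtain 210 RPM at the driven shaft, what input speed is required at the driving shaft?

Overall ratio R = 4 × 2 × 0.6 × 4 = 19.2.
Required input speed = output speed × R = 210 × 19.2 = 4032 RPM.

4032 RPM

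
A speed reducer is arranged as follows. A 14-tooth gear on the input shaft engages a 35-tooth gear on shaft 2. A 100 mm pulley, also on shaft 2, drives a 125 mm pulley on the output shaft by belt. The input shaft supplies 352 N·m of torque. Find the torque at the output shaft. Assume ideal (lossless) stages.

1100 N·m

After the gear mesh (35/14): 352 × 2.5 = 880 N·m
After the belt (125/100): 880 × 1.25 = 1100 N·m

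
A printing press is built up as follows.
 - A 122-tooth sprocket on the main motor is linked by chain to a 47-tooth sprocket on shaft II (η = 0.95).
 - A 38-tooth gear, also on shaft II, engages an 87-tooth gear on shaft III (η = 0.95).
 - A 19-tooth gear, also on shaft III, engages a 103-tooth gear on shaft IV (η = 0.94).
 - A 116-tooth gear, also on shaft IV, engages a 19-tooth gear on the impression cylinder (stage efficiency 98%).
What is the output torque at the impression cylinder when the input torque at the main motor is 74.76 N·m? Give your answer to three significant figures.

Chain: ratio = 47/122 = 0.38525; torque at shaft II = 74.76 × 0.38525 × 0.95 = 27.361 N·m.
Gear mesh: ratio = 87/38 = 2.2895; torque at shaft III = 27.361 × 2.2895 × 0.95 = 59.51 N·m.
Gear mesh: ratio = 103/19 = 5.4211; torque at shaft IV = 59.51 × 5.4211 × 0.94 = 303.25 N·m.
Gear mesh: ratio = 19/116 = 0.16379; torque at the impression cylinder = 303.25 × 0.16379 × 0.98 = 48.677 N·m.

48.7 N·m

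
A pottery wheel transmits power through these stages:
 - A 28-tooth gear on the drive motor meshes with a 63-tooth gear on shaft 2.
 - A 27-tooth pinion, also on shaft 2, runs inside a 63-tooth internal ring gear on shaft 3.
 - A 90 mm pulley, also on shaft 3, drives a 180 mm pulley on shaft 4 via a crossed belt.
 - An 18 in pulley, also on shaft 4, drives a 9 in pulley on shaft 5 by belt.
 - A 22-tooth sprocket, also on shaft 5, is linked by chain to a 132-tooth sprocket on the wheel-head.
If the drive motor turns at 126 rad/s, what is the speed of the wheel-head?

4 rad/s

Gear mesh: ratio = 63/28 = 2.25, so shaft 2 turns at 126 / 2.25 = 56 rad/s.
Internal gear: ratio = 63/27 = 2.3333, so shaft 3 turns at 56 / 2.3333 = 24 rad/s.
Belt: ratio = 180/90 = 2, so shaft 4 turns at 24 / 2 = 12 rad/s.
Belt: ratio = 9/18 = 0.5, so shaft 5 turns at 12 / 0.5 = 24 rad/s.
Chain: ratio = 132/22 = 6, so the wheel-head turns at 24 / 6 = 4 rad/s.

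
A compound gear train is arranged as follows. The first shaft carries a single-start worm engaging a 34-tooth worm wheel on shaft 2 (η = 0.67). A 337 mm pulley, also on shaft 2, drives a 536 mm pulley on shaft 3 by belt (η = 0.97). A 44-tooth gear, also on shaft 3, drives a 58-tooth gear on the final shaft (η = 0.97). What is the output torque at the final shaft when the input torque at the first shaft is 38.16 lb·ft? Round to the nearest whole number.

After the worm (34/1): 38.16 × 34 × 0.67 = 869.28 lb·ft
After the belt (536/337): 869.28 × 1.5905 × 0.97 = 1341.1 lb·ft
After the gear mesh (58/44): 1341.1 × 1.3182 × 0.97 = 1714.8 lb·ft

1715 lb·ft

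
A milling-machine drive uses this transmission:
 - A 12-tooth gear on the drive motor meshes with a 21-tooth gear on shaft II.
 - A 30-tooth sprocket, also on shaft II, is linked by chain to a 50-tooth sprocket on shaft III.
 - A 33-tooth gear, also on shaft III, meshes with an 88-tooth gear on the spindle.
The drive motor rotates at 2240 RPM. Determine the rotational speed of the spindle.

Gear mesh: ratio = 21/12 = 1.75, so shaft II turns at 2240 / 1.75 = 1280 RPM.
Chain: ratio = 50/30 = 1.6667, so shaft III turns at 1280 / 1.6667 = 768 RPM.
Gear mesh: ratio = 88/33 = 2.6667, so the spindle turns at 768 / 2.6667 = 288 RPM.

288 RPM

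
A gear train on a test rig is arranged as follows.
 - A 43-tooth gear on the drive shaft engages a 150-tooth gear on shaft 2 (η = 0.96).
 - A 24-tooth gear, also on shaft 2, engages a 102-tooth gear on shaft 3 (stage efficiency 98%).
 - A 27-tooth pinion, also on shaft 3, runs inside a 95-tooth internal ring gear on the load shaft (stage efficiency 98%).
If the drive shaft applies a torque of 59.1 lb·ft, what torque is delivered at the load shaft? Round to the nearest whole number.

After the gear mesh (150/43): 59.1 × 3.4884 × 0.96 = 197.92 lb·ft
After the gear mesh (102/24): 197.92 × 4.25 × 0.98 = 824.32 lb·ft
After the internal gear (95/27): 824.32 × 3.5185 × 0.98 = 2842.4 lb·ft

2842 lb·ft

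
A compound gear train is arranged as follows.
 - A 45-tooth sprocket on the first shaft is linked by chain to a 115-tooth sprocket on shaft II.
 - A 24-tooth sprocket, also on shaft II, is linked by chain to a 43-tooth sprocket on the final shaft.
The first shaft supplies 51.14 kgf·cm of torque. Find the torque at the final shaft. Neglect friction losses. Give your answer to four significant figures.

234.2 kgf·cm

After the chain (115/45): 51.14 × 2.5556 = 130.69 kgf·cm
After the chain (43/24): 130.69 × 1.7917 = 234.15 kgf·cm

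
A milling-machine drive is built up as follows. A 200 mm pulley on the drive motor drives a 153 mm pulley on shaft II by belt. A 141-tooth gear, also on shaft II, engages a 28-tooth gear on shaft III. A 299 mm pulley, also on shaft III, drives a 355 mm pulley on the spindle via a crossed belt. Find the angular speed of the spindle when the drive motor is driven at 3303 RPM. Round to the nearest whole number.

18313 RPM

Belt: ratio = 153/200 = 0.765, so shaft II turns at 3303 / 0.765 = 4317.6 RPM.
Gear mesh: ratio = 28/141 = 0.19858, so shaft III turns at 4317.6 / 0.19858 = 21742 RPM.
Belt: ratio = 355/299 = 1.1873, so the spindle turns at 21742 / 1.1873 = 18313 RPM.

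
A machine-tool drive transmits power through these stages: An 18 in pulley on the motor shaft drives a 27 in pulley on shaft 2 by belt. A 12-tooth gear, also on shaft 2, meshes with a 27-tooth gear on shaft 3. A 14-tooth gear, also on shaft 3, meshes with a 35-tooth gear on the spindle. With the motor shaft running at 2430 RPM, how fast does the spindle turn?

288 RPM

belt 27/18 = 1.5 → 2430/1.5 = 1620 RPM
gear mesh 27/12 = 2.25 → 1620/2.25 = 720 RPM
gear mesh 35/14 = 2.5 → 720/2.5 = 288 RPM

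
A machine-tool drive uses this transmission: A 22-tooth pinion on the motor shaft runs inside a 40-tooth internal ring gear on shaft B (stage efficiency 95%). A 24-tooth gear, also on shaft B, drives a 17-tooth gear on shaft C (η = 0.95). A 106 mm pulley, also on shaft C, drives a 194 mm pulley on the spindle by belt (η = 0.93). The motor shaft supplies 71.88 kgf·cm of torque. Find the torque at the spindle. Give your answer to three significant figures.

After the internal gear (40/22): 71.88 × 1.8182 × 0.95 = 124.16 kgf·cm
After the gear mesh (17/24): 124.16 × 0.70833 × 0.95 = 83.547 kgf·cm
After the belt (194/106): 83.547 × 1.8302 × 0.93 = 142.2 kgf·cm

142 kgf·cm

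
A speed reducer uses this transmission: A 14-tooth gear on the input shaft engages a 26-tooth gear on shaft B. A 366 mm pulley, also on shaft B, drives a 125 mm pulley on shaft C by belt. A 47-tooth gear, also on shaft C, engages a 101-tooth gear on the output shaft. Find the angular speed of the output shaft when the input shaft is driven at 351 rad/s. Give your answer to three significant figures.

258 rad/s

Gear mesh: ratio = 26/14 = 1.8571, so shaft B turns at 351 / 1.8571 = 189 rad/s.
Belt: ratio = 125/366 = 0.34153, so shaft C turns at 189 / 0.34153 = 553.39 rad/s.
Gear mesh: ratio = 101/47 = 2.1489, so the output shaft turns at 553.39 / 2.1489 = 257.52 rad/s.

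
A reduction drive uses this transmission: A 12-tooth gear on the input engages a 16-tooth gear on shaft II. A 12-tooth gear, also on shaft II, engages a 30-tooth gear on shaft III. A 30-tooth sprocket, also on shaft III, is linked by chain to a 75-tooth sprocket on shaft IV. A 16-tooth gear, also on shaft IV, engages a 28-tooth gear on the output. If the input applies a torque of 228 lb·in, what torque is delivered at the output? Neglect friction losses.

Gear mesh: ratio = 16/12 = 1.3333; torque at shaft II = 228 × 1.3333 = 304 lb·in.
Gear mesh: ratio = 30/12 = 2.5; torque at shaft III = 304 × 2.5 = 760 lb·in.
Chain: ratio = 75/30 = 2.5; torque at shaft IV = 760 × 2.5 = 1900 lb·in.
Gear mesh: ratio = 28/16 = 1.75; torque at the output = 1900 × 1.75 = 3325 lb·in.

3325 lb·in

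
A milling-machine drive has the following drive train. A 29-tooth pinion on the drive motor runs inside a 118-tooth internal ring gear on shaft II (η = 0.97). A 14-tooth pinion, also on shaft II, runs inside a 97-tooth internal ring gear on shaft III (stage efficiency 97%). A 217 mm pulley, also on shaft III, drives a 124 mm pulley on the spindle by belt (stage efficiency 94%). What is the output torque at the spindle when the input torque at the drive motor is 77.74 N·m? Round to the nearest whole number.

Internal gear: ratio = 118/29 = 4.069; torque at shaft II = 77.74 × 4.069 × 0.97 = 306.83 N·m.
Internal gear: ratio = 97/14 = 6.9286; torque at shaft III = 306.83 × 6.9286 × 0.97 = 2062.1 N·m.
Belt: ratio = 124/217 = 0.57143; torque at the spindle = 2062.1 × 0.57143 × 0.94 = 1107.7 N·m.

1108 N·m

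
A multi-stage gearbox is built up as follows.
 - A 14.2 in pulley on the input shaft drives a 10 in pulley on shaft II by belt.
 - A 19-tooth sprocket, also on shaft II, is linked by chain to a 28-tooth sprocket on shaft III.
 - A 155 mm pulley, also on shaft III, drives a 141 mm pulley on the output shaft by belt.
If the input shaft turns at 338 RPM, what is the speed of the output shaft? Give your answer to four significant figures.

the input shaft → shaft II (belt, 10/14.2): 338 ÷ 0.70423 = 479.96 RPM
shaft II → shaft III (chain, 28/19): 479.96 ÷ 1.4737 = 325.69 RPM
shaft III → the output shaft (belt, 141/155): 325.69 ÷ 0.90968 = 358.02 RPM

358.0 RPM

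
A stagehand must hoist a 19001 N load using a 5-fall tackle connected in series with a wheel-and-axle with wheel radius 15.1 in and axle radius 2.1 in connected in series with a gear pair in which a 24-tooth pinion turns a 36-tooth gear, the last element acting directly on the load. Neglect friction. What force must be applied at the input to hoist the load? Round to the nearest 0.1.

Block-and-tackle MA = number of supporting rope parts = 5.
Wheel-and-axle MA = R/r = 15.1/2.1 = 7.1905.
Gear pair MA = 36/24 = 1.5.
Combined ideal MA = 5 × 7.1905 × 1.5 = 53.929.
Effort = load / MA = 19001 / 53.929 = 352.34 N.

352.3 N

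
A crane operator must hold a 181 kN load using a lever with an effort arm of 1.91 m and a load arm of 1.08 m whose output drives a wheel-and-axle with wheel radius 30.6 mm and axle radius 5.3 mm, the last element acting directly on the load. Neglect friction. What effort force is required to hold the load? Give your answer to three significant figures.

Lever MA = effort arm / load arm = 1.91/1.08 = 1.7685.
Wheel-and-axle MA = R/r = 30.6/5.3 = 5.7736.
Combined ideal MA = 1.7685 × 5.7736 = 10.211.
Effort = load / MA = 181 / 10.211 = 17.727 kN.

17.7 kN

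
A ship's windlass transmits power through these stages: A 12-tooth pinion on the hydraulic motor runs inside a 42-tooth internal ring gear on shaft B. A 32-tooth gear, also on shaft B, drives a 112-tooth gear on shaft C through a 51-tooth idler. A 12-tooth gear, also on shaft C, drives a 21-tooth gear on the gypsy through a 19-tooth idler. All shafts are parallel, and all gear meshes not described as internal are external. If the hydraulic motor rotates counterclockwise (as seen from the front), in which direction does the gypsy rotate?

counterclockwise

the hydraulic motor → shaft B: internal mesh, same direction → CCW.
shaft B → shaft C: driver → idler → driven is 2 external meshes, 2 reversals → CCW.
shaft C → the gypsy: driver → idler → driven is 2 external meshes, 2 reversals → CCW.
4 reversals in total — an even number — so the gypsy turns the same way as the hydraulic motor.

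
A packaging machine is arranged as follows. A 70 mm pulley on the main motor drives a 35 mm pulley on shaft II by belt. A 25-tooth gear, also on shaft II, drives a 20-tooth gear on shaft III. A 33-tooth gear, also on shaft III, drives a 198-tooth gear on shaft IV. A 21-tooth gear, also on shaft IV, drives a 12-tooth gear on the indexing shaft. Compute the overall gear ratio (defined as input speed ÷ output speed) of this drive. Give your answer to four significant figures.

1.371

Each stage contributes driven/driver: belt 35/70 = 0.5, gear mesh 20/25 = 0.8, gear mesh 198/33 = 6, gear mesh 12/21 = 0.57143.
Overall: 0.5 × 0.8 × 6 × 0.57143 = 1.3714.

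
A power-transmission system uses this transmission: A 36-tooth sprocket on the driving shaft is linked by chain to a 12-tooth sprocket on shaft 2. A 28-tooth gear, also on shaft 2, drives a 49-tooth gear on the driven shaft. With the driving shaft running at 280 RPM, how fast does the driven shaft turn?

chain 12/36 = 0.33333 → 280/0.33333 = 840 RPM
gear mesh 49/28 = 1.75 → 840/1.75 = 480 RPM

480 RPM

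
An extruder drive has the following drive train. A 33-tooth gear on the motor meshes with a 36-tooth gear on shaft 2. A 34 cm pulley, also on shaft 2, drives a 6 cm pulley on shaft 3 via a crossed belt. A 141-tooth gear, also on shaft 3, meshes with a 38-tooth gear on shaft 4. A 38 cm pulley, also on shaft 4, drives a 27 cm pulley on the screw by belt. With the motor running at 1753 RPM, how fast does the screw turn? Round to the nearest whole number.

the motor → shaft 2 (gear mesh, 36/33): 1753 ÷ 1.0909 = 1606.9 RPM
shaft 2 → shaft 3 (belt, 6/34): 1606.9 ÷ 0.17647 = 9105.9 RPM
shaft 3 → shaft 4 (gear mesh, 38/141): 9105.9 ÷ 0.2695 = 33788 RPM
shaft 4 → the screw (belt, 27/38): 33788 ÷ 0.71053 = 47553 RPM

47553 RPM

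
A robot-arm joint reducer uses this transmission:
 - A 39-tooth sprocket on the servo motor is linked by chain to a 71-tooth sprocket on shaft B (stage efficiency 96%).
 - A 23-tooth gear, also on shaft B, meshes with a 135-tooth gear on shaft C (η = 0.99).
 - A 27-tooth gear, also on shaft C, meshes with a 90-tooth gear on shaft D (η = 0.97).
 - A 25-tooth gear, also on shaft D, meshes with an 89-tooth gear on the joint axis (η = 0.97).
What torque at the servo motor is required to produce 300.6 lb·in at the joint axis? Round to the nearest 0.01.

Overall ratio R = 1.8205 × 5.8696 × 3.3333 × 3.56 = 126.8; overall efficiency η = 0.96 × 0.99 × 0.97 × 0.97 = 0.8942.
Input torque = output torque / (R × η) = 300.6 / (126.8 × 0.8942) = 2.651 lb·in.

2.65 lb·in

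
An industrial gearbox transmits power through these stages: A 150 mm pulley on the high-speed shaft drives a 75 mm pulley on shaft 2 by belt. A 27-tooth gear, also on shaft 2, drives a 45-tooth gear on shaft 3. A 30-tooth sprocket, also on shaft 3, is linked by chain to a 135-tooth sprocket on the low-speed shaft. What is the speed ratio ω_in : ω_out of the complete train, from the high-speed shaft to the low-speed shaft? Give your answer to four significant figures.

3.750

Each stage contributes driven/driver: belt 75/150 = 0.5, gear mesh 45/27 = 1.6667, chain 135/30 = 4.5.
Overall: 0.5 × 1.6667 × 4.5 = 3.75.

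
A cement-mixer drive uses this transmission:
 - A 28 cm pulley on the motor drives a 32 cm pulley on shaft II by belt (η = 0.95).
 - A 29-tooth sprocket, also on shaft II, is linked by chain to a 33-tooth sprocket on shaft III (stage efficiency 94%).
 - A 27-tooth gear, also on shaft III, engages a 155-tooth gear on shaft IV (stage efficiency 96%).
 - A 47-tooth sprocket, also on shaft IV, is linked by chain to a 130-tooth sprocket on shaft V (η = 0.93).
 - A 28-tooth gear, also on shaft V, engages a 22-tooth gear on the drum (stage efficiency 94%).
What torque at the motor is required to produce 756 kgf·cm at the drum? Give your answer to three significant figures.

62.2 kgf·cm

Overall ratio R = 1.1429 × 1.1379 × 5.7407 × 2.766 × 0.78571 = 16.225; overall efficiency η = 0.95 × 0.94 × 0.96 × 0.93 × 0.94 = 0.7494.
Input torque = output torque / (R × η) = 756 / (16.225 × 0.7494) = 62.173 kgf·cm.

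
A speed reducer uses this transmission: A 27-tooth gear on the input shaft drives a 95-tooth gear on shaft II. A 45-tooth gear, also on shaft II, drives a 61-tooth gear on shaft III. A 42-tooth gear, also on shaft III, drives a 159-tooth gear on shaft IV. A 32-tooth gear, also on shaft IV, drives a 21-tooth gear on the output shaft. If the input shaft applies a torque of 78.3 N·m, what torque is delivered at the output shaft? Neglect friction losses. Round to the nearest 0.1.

gear mesh 95/27 = 3.5185 → τ = 78.3·3.5185 = 275.5 N·m
gear mesh 61/45 = 1.3556 → τ = 275.5·1.3556 = 373.46 N·m
gear mesh 159/42 = 3.7857 → τ = 373.46·3.7857 = 1413.8 N·m
gear mesh 21/32 = 0.65625 → τ = 1413.8·0.65625 = 927.8 N·m

927.8 N·m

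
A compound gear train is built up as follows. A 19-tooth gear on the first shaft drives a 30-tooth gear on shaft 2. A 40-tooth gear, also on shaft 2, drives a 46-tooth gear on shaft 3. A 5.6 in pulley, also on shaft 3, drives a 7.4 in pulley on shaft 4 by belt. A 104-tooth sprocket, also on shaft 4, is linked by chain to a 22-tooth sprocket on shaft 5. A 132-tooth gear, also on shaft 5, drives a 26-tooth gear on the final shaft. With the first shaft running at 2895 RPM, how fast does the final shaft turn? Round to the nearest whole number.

gear mesh 30/19 = 1.5789 → 2895/1.5789 = 1833.5 RPM
gear mesh 46/40 = 1.15 → 1833.5/1.15 = 1594.3 RPM
belt 7.4/5.6 = 1.3214 → 1594.3/1.3214 = 1206.5 RPM
chain 22/104 = 0.21154 → 1206.5/0.21154 = 5703.6 RPM
gear mesh 26/132 = 0.19697 → 5703.6/0.19697 = 28957 RPM

28957 RPM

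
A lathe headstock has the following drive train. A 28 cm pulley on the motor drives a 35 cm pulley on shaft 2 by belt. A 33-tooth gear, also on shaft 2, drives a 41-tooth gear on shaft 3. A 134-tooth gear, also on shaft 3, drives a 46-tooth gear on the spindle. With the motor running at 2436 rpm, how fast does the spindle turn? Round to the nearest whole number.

4569 rpm

the motor → shaft 2 (belt, 35/28): 2436 ÷ 1.25 = 1948.8 rpm
shaft 2 → shaft 3 (gear mesh, 41/33): 1948.8 ÷ 1.2424 = 1568.5 rpm
shaft 3 → the spindle (gear mesh, 46/134): 1568.5 ÷ 0.34328 = 4569.2 rpm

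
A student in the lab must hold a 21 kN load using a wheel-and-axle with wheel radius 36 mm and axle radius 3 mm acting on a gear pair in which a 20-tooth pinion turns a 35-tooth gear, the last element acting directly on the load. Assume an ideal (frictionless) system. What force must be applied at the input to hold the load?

1 kN

Wheel-and-axle MA = R/r = 36/3 = 12.
Gear pair MA = 35/20 = 1.75.
Combined ideal MA = 12 × 1.75 = 21.
Effort = load / MA = 21 / 21 = 1 kN.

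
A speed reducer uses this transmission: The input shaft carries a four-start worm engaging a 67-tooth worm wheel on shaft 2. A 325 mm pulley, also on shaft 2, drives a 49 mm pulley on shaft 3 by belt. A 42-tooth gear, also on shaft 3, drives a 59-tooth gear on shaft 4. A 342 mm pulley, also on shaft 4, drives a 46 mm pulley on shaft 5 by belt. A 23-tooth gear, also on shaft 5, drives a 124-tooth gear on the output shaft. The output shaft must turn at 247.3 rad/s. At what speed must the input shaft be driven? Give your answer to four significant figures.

636.2 rad/s

Overall ratio R = 16.75 × 0.15077 × 1.4048 × 0.1345 × 5.3913 = 2.5725.
Required input speed = output speed × R = 247.3 × 2.5725 = 636.18 rad/s.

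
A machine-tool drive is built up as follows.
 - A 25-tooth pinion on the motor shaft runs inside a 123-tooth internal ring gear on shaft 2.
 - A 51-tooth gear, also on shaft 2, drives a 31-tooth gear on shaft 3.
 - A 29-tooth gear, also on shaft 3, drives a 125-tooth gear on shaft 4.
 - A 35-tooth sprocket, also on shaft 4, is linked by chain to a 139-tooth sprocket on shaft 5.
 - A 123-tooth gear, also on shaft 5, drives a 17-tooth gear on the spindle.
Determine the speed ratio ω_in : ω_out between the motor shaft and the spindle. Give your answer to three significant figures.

7.08

Each stage contributes driven/driver: internal gear 123/25 = 4.92, gear mesh 31/51 = 0.60784, gear mesh 125/29 = 4.3103, chain 139/35 = 3.9714, gear mesh 17/123 = 0.13821.
Overall: 4.92 × 0.60784 × 4.3103 × 3.9714 × 0.13821 = 7.0755.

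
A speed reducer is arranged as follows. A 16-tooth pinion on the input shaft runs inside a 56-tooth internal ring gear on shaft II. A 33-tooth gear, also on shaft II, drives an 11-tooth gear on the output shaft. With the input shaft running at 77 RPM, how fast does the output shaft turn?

66 RPM

internal gear 56/16 = 3.5 → 77/3.5 = 22 RPM
gear mesh 11/33 = 0.33333 → 22/0.33333 = 66 RPM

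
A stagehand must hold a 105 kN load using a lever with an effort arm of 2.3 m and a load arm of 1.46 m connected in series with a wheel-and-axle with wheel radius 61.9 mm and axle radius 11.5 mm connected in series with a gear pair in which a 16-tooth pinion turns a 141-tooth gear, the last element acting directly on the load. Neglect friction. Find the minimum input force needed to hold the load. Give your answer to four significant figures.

Lever MA = effort arm / load arm = 2.3/1.46 = 1.5753.
Wheel-and-axle MA = R/r = 61.9/11.5 = 5.3826.
Gear pair MA = 141/16 = 8.8125.
Combined ideal MA = 1.5753 × 5.3826 × 8.8125 = 74.725.
Effort = load / MA = 105 / 74.725 = 1.4051 kN.

1.405 kN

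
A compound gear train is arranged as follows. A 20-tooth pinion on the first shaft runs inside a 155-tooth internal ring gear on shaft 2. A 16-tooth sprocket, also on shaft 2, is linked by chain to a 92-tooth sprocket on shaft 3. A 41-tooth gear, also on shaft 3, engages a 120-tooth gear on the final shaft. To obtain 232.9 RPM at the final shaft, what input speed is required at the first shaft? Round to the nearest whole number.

Overall ratio R = 7.75 × 5.75 × 2.9268 = 130.43.
Required input speed = output speed × R = 232.9 × 130.43 = 30376 RPM.

30376 RPM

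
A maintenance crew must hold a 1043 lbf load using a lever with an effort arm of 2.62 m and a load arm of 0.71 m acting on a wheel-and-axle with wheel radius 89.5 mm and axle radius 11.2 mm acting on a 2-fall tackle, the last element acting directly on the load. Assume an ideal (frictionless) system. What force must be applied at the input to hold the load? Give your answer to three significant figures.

17.7 lbf

Lever MA = effort arm / load arm = 2.62/0.71 = 3.6901.
Wheel-and-axle MA = R/r = 89.5/11.2 = 7.9911.
Block-and-tackle MA = number of supporting rope parts = 2.
Combined ideal MA = 3.6901 × 7.9911 × 2 = 58.976.
Effort = load / MA = 1043 / 58.976 = 17.685 lbf.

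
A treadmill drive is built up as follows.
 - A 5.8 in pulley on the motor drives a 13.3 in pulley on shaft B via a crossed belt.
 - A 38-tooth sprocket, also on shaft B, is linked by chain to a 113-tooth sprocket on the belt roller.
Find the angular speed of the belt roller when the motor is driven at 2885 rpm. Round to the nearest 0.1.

belt 13.3/5.8 = 2.2931 → 2885/2.2931 = 1258.1 rpm
chain 113/38 = 2.9737 → 1258.1/2.9737 = 423.08 rpm

423.1 rpm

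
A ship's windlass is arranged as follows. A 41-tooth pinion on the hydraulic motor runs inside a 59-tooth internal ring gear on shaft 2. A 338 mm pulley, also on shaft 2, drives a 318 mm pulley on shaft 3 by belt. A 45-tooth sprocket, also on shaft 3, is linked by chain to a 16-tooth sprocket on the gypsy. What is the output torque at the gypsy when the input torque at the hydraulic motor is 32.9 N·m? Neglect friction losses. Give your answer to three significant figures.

15.8 N·m

internal gear 59/41 = 1.439 → τ = 32.9·1.439 = 47.344 N·m
belt 318/338 = 0.94083 → τ = 47.344·0.94083 = 44.542 N·m
chain 16/45 = 0.35556 → τ = 44.542·0.35556 = 15.837 N·m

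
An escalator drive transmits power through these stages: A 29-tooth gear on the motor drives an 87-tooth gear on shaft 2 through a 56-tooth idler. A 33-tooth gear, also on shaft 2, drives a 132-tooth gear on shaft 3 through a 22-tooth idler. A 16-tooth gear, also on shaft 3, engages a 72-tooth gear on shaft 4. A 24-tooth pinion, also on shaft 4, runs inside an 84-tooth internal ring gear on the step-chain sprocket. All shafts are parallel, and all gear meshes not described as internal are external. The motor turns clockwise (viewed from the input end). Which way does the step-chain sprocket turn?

the motor → shaft 2: driver → idler → driven is 2 external meshes, 2 reversals → CW.
shaft 2 → shaft 3: driver → idler → driven is 2 external meshes, 2 reversals → CW.
shaft 3 → shaft 4: external mesh, 1 reversal → CCW.
shaft 4 → the step-chain sprocket: internal mesh, same direction → CCW.
5 reversals in total — an odd number — so the step-chain sprocket turns opposite to the motor.

anticlockwise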